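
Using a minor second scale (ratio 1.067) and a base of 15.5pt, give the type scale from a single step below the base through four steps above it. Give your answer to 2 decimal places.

Step -1: 15.5 ÷ 1.067 = 14.53
Step 0: 15.5pt
Step 1: 15.5 × 1.067 = 16.54
Step 2: 15.5 × 1.067² = 17.65
Step 3: 15.5 × 1.067³ = 18.83
Step 4: 15.5 × 1.067⁴ = 20.09

14.53pt, 15.50pt, 16.54pt, 17.65pt, 18.83pt, 20.09pt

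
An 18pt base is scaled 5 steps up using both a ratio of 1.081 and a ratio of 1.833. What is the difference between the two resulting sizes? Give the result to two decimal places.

At 1.081: 18.0 × 1.081⁵ = 26.5706pt
At 1.833: 18.0 × 1.833⁵ = 372.4645pt
Difference: 372.4645 − 26.5706 = 345.8939pt

345.89pt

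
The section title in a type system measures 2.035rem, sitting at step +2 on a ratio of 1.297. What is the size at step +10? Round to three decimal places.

16.296rem

2.035 × 1.297⁸ = 2.035 × 8.00792 ≈ 16.296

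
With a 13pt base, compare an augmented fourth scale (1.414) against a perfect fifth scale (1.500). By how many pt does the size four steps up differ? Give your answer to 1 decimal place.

13.8pt

Augmented fourth: 13.0 × 1.414⁴ = 51.969pt
Perfect fifth: 13.0 × 1.500⁴ = 65.812pt
Difference: 65.812 − 51.969 = 13.843pt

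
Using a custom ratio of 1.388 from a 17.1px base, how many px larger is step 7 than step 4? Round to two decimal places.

Step 4: 17.1 × 1.388⁴ = 63.4679px
Step 7: 17.1 × 1.388⁷ = 169.7158px
Difference: 169.7158 − 63.4679 = 106.2479px

106.25px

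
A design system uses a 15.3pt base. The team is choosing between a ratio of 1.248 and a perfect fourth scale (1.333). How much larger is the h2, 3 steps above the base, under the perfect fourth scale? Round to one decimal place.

At 1.248: 15.3 × 1.248³ = 29.740pt
Perfect fourth: 15.3 × 1.333³ = 36.239pt
Difference: 36.239 − 29.740 = 6.499pt

6.5pt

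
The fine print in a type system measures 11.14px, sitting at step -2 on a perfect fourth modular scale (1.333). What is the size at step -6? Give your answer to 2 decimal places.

3.53px

Moving from step -2 to step -6 is 4 steps down, so divide by r⁴.
11.14 ÷ 1.333⁴ = 11.14 ÷ 3.15733 ≈ 3.528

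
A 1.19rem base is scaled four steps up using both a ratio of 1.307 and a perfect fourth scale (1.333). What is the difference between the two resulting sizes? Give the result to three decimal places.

At 1.307: 1.19 × 1.307⁴ = 3.47256rem
Perfect fourth: 1.19 × 1.333⁴ = 3.75723rem
Difference: 3.75723 − 3.47256 = 0.28467rem

0.285rem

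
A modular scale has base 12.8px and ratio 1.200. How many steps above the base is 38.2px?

1.200ⁿ = 38.2 / 12.8 = 2.9844
n = ln(2.9844) / ln(1.200) = 1.0934 / 0.1823 ≈ 6.00

6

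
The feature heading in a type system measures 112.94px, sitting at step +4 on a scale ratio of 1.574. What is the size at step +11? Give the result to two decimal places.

2703.22px

The gap is 11 − (4) = 7 steps, so the factor is 1.574^7.
112.94 × 1.574⁷ = 112.94 × 23.93498 ≈ 2703.217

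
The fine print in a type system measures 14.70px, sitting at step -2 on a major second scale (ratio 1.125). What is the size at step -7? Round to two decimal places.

8.16px

14.70 ÷ 1.125⁵ = 14.70 ÷ 1.80203 ≈ 8.157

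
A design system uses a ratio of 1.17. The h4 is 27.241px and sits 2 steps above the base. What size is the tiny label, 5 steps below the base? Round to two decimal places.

27.241 ÷ 1.17⁷ = 27.241 ÷ 3.00124 ≈ 9.077

9.08px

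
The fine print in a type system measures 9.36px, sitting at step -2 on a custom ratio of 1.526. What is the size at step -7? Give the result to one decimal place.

Moving from step -2 to step -7 is 5 steps down, so divide by r⁵.
9.36 ÷ 1.526⁵ = 9.36 ÷ 8.27509 ≈ 1.131

1.1px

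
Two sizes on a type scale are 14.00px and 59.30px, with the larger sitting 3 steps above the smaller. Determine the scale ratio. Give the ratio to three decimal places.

1.618

The ratio satisfies 14.00 × r³ = 59.30, so r = (59.30 / 14.00)^(1/3).
r = 4.2357^(1/3) ≈ 1.6180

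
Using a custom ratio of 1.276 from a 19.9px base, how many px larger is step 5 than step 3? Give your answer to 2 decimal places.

25.97px

Step 3: 19.9 × 1.276³ = 41.3433px
Step 5: 19.9 × 1.276⁵ = 67.3142px
Difference: 67.3142 − 41.3433 = 25.9709px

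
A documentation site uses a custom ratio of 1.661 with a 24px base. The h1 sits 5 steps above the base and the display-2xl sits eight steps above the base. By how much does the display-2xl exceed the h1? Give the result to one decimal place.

Step 5: 24.0 × 1.661⁵ = 303.431px
Step 8: 24.0 × 1.661⁸ = 1390.491px
Difference: 1390.491 − 303.431 = 1087.060px

1087.1px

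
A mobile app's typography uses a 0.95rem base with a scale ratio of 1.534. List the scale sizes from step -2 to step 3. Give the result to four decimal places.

Step -2: 0.95 ÷ 1.534² = 0.4037
Step -1: 0.95 ÷ 1.534 = 0.6193
Step 0: 0.95rem
Step 1: 0.95 × 1.534 = 1.4573
Step 2: 0.95 × 1.534² = 2.2355
Step 3: 0.95 × 1.534³ = 3.4293

0.4037rem, 0.6193rem, 0.9500rem, 1.4573rem, 2.2355rem, 3.4293rem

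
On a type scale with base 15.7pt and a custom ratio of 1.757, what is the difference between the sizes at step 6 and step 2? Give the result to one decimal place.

413.4pt

Step 2: 15.7 × 1.757² = 48.467pt
Step 6: 15.7 × 1.757⁶ = 461.881pt
Difference: 461.881 − 48.467 = 413.414pt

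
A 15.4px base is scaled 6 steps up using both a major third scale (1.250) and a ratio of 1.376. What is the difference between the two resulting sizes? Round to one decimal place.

45.8px

Major third: 15.4 × 1.250⁶ = 58.746px
At 1.376: 15.4 × 1.376⁶ = 104.528px
Difference: 104.528 − 58.746 = 45.782px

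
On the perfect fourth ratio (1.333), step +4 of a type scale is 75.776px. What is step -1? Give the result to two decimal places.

Moving from step +4 to step -1 is 5 steps down, so divide by r⁵.
75.776 ÷ 1.333⁵ = 75.776 ÷ 4.20873 ≈ 18.004

18.00px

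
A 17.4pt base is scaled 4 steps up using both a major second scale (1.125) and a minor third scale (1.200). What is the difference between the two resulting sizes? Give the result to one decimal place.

8.2pt

Major second: 17.4 × 1.125⁴ = 27.871pt
Minor third: 17.4 × 1.200⁴ = 36.081pt
Difference: 36.081 − 27.871 = 8.210pt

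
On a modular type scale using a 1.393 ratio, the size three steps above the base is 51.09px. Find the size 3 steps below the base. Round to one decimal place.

51.09 ÷ 1.393⁶ = 51.09 ÷ 7.30645 ≈ 6.992

7.0px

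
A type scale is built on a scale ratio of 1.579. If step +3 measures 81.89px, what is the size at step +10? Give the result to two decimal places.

81.89 × 1.579⁷ = 81.89 × 24.47231 ≈ 2004.037

2004.04px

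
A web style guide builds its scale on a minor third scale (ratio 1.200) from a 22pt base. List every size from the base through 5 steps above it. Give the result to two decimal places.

22.00pt, 26.40pt, 31.68pt, 38.02pt, 45.62pt, 54.74pt

Step 0: 22pt
Step 1: 22.0 × 1.200 = 26.40
Step 2: 22.0 × 1.200² = 31.68
Step 3: 22.0 × 1.200³ = 38.02
Step 4: 22.0 × 1.200⁴ = 45.62
Step 5: 22.0 × 1.200⁵ = 54.74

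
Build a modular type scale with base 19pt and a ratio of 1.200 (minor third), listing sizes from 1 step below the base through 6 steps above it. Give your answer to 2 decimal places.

Step -1: 19.0 ÷ 1.200 = 15.83
Step 0: 19pt
Step 1: 19.0 × 1.200 = 22.80
Step 2: 19.0 × 1.200² = 27.36
Step 3: 19.0 × 1.200³ = 32.83
Step 4: 19.0 × 1.200⁴ = 39.40
Step 5: 19.0 × 1.200⁵ = 47.28
Step 6: 19.0 × 1.200⁶ = 56.73

15.83pt, 19.00pt, 22.80pt, 27.36pt, 32.83pt, 39.40pt, 47.28pt, 56.73pt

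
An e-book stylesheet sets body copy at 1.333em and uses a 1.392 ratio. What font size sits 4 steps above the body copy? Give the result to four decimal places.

5.0048em

1.333 × 1.392⁴ = 1.333 × 3.75454 ≈ 5.0048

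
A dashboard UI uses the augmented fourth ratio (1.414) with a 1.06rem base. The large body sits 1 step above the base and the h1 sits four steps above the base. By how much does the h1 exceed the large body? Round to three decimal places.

Step 1: 1.06 × 1.414 = 1.49884rem
Step 4: 1.06 × 1.414⁴ = 4.23744rem
Difference: 4.23744 − 1.49884 = 2.73860rem

2.739rem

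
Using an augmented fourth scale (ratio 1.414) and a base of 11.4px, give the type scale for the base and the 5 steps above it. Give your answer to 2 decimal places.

11.40px, 16.12px, 22.79px, 32.23px, 45.57px, 64.44px

Step 0: 11.4px
Step 1: 11.4 × 1.414 = 16.12
Step 2: 11.4 × 1.414² = 22.79
Step 3: 11.4 × 1.414³ = 32.23
Step 4: 11.4 × 1.414⁴ = 45.57
Step 5: 11.4 × 1.414⁵ = 64.44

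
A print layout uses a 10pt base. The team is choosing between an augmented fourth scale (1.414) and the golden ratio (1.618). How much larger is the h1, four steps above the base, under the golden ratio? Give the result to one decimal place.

28.6pt

Augmented fourth: 10.0 × 1.414⁴ = 39.976pt
Golden ratio: 10.0 × 1.618⁴ = 68.535pt
Difference: 68.535 − 39.976 = 28.559pt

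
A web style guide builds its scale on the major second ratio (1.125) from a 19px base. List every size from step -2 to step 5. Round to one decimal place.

Step -2: 19.0 ÷ 1.125² = 15.0
Step -1: 19.0 ÷ 1.125 = 16.9
Step 0: 19px
Step 1: 19.0 × 1.125 = 21.4
Step 2: 19.0 × 1.125² = 24.0
Step 3: 19.0 × 1.125³ = 27.1
Step 4: 19.0 × 1.125⁴ = 30.4
Step 5: 19.0 × 1.125⁵ = 34.2

15.0px, 16.9px, 19.0px, 21.4px, 24.0px, 27.1px, 30.4px, 34.2px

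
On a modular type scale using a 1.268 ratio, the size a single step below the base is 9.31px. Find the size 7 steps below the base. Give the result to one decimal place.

2.2px

Moving from step -1 to step -7 is 6 steps down, so divide by r⁶.
9.31 ÷ 1.268⁶ = 9.31 ÷ 4.15638 ≈ 2.240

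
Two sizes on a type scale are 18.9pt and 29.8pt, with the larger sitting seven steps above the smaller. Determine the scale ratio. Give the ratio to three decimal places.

1.067

The ratio satisfies 18.9 × r⁷ = 29.8, so r = (29.8 / 18.9)^(1/7).
r = 1.5767^(1/7) ≈ 1.0672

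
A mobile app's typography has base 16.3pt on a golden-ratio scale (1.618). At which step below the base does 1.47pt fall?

5

1.618ⁿ = 16.3 / 1.47 = 11.0884
n = ln(11.0884) / ln(1.618) = 2.4059 / 0.4812 ≈ 5.00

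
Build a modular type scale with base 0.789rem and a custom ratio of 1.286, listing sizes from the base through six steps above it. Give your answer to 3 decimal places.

Step 0: 0.789rem
Step 1: 0.789 × 1.286 = 1.015
Step 2: 0.789 × 1.286² = 1.305
Step 3: 0.789 × 1.286³ = 1.678
Step 4: 0.789 × 1.286⁴ = 2.158
Step 5: 0.789 × 1.286⁵ = 2.775
Step 6: 0.789 × 1.286⁶ = 3.569

0.789rem, 1.015rem, 1.305rem, 1.678rem, 2.158rem, 2.775rem, 3.569rem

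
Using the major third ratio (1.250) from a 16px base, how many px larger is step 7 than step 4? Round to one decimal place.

Step 4: 16.0 × 1.250⁴ = 39.062px
Step 7: 16.0 × 1.250⁷ = 76.294px
Difference: 76.294 − 39.062 = 37.232px

37.2px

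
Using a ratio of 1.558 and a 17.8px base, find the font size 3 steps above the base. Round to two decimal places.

17.8 × 1.558³ = 17.8 × 3.78183 ≈ 67.32

67.32px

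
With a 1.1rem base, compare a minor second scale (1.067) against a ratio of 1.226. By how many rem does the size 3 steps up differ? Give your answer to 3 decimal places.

0.691rem

Minor second: 1.1 × 1.067³ = 1.33624rem
At 1.226: 1.1 × 1.226³ = 2.02705rem
Difference: 2.02705 − 1.33624 = 0.69081rem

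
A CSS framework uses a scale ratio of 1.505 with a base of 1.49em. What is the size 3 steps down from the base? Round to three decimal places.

0.437em

Each step on a modular scale multiplies by the ratio, so the size n steps from the base is base × ratioⁿ.
1.49 ÷ 1.505³ = 1.49 ÷ 3.40886 ≈ 0.437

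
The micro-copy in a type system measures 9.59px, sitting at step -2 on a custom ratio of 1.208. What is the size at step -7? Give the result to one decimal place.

9.59 ÷ 1.208⁵ = 9.59 ÷ 2.57238 ≈ 3.728

3.7px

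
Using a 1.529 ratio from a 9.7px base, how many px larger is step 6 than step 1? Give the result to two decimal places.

109.11px

Step 1: 9.7 × 1.529 = 14.8313px
Step 6: 9.7 × 1.529⁶ = 123.9415px
Difference: 123.9415 − 14.8313 = 109.1102px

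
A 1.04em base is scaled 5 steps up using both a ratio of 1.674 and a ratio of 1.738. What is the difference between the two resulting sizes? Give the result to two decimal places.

2.82em

At 1.674: 1.04 × 1.674⁵ = 13.6713em
At 1.738: 1.04 × 1.738⁵ = 16.4923em
Difference: 16.4923 − 13.6713 = 2.8210em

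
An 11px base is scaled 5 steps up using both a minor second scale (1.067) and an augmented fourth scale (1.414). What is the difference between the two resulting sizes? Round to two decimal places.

46.97px

Minor second: 11.0 × 1.067⁵ = 15.2130px
Augmented fourth: 11.0 × 1.414⁵ = 62.1784px
Difference: 62.1784 − 15.2130 = 46.9654px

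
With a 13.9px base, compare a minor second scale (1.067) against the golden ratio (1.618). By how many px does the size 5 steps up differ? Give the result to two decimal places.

Minor second: 13.9 × 1.067⁵ = 19.2237px
Golden ratio: 13.9 × 1.618⁵ = 154.1372px
Difference: 154.1372 − 19.2237 = 134.9135px

134.91px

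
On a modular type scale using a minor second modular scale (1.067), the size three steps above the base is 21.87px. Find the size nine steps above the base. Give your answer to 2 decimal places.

32.27px

The gap is 9 − (3) = 6 steps, so the factor is 1.067^6.
21.87 × 1.067⁶ = 21.87 × 1.47566 ≈ 32.273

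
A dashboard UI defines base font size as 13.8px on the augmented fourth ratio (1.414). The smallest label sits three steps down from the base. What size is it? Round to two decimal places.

Each step on a modular scale multiplies by the ratio, so the size n steps from the base is base × ratioⁿ.
13.8 ÷ 1.414³ = 13.8 ÷ 2.82715 ≈ 4.88

4.88px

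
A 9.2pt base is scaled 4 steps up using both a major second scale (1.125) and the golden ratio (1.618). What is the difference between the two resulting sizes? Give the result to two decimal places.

Major second: 9.2 × 1.125⁴ = 14.7366pt
Golden ratio: 9.2 × 1.618⁴ = 63.0524pt
Difference: 63.0524 − 14.7366 = 48.3158pt

48.32pt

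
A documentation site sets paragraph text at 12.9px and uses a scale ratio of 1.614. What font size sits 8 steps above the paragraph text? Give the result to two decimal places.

Each step on a modular scale multiplies by the ratio, so the size n steps from the base is base × ratioⁿ.
12.9 × 1.614⁸ = 12.9 × 46.04985 ≈ 594.04

594.04px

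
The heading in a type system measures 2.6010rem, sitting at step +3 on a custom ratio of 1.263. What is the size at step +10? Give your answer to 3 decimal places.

Moving from step +3 to step +10 is 7 steps up, so multiply by r⁷.
2.6010 × 1.263⁷ = 2.6010 × 5.12653 ≈ 13.334

13.334rem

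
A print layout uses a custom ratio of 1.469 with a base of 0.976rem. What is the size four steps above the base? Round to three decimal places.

4.545rem

0.976 × 1.469⁴ = 0.976 × 4.65680 ≈ 4.545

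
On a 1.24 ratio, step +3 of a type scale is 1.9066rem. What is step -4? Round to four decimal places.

1.9066 ÷ 1.24⁷ = 1.9066 ÷ 4.50767 ≈ 0.4230

0.4230rem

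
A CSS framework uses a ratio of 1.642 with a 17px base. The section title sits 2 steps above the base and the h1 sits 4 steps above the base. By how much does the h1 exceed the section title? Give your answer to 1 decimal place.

77.7px

Step 2: 17.0 × 1.642² = 45.835px
Step 4: 17.0 × 1.642⁴ = 123.578px
Difference: 123.578 − 45.835 = 77.743px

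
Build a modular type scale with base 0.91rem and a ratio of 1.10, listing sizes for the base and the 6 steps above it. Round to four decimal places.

0.9100rem, 1.0010rem, 1.1011rem, 1.2112rem, 1.3323rem, 1.4656rem, 1.6121rem

Step 0: 0.91rem
Step 1: 0.91 × 1.10 = 1.0010
Step 2: 0.91 × 1.10² = 1.1011
Step 3: 0.91 × 1.10³ = 1.2112
Step 4: 0.91 × 1.10⁴ = 1.3323
Step 5: 0.91 × 1.10⁵ = 1.4656
Step 6: 0.91 × 1.10⁶ = 1.6121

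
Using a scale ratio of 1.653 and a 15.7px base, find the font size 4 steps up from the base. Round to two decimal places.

117.22px

15.7 × 1.653⁴ = 15.7 × 7.46606 ≈ 117.22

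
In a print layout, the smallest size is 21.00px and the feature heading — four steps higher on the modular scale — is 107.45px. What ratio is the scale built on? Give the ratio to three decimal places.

1.504

r⁴ = 107.45 / 21.00, so r = (107.45/21.00)^(1/4).
r = 5.1167^(1/4) ≈ 1.5040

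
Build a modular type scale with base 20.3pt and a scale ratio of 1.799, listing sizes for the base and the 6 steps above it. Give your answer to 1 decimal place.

20.3pt, 36.5pt, 65.7pt, 118.2pt, 212.6pt, 382.5pt, 688.1pt

Step 0: 20.3pt
Step 1: 20.3 × 1.799 = 36.5
Step 2: 20.3 × 1.799² = 65.7
Step 3: 20.3 × 1.799³ = 118.2
Step 4: 20.3 × 1.799⁴ = 212.6
Step 5: 20.3 × 1.799⁵ = 382.5
Step 6: 20.3 × 1.799⁶ = 688.1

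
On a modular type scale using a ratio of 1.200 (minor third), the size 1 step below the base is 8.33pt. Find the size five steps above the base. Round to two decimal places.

24.87pt

The gap is 5 − (-1) = 6 steps, so the factor is 1.200^6.
8.33 × 1.200⁶ = 8.33 × 2.98598 ≈ 24.873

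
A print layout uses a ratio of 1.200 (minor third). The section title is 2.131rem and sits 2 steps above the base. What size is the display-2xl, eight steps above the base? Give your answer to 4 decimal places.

6.3631rem

Moving from step +2 to step +8 is 6 steps up, so multiply by r⁶.
2.131 × 1.200⁶ = 2.131 × 2.98598 ≈ 6.3631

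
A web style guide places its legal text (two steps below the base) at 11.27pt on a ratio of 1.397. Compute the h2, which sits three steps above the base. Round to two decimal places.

The gap is 3 − (-2) = 5 steps, so the factor is 1.397^5.
11.27 × 1.397⁵ = 11.27 × 5.32086 ≈ 59.966

59.97pt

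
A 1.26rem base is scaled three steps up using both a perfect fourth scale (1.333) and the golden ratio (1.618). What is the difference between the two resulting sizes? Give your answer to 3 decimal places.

2.353rem

Perfect fourth: 1.26 × 1.333³ = 2.98443rem
Golden ratio: 1.26 × 1.618³ = 5.33711rem
Difference: 5.33711 − 2.98443 = 2.35268rem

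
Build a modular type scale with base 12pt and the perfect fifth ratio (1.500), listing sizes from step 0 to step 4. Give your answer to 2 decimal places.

12.00pt, 18.00pt, 27.00pt, 40.50pt, 60.75pt

Step 0: 12pt
Step 1: 12.0 × 1.500 = 18.00
Step 2: 12.0 × 1.500² = 27.00
Step 3: 12.0 × 1.500³ = 40.50
Step 4: 12.0 × 1.500⁴ = 60.75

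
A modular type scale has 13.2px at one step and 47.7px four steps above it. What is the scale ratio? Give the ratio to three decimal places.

r⁴ = 47.7 / 13.2, so r = (47.7/13.2)^(1/4).
r = 3.6136^(1/4) ≈ 1.3788

1.379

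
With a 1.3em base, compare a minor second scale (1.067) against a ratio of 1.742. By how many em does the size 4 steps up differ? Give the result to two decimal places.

10.29em

Minor second: 1.3 × 1.067⁴ = 1.6850em
At 1.742: 1.3 × 1.742⁴ = 11.9712em
Difference: 11.9712 − 1.6850 = 10.2862em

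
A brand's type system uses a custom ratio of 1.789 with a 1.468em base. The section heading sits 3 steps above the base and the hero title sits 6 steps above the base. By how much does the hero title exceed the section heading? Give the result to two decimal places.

39.72em

Step 3: 1.468 × 1.789³ = 8.4054em
Step 6: 1.468 × 1.789⁶ = 48.1269em
Difference: 48.1269 − 8.4054 = 39.7215em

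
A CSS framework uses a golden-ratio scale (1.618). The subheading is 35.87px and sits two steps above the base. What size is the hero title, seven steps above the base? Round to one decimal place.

397.8px

35.87 × 1.618⁵ = 35.87 × 11.08901 ≈ 397.763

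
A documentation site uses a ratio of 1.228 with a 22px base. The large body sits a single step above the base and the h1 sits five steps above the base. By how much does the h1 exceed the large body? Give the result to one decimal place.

34.4px

Step 1: 22.0 × 1.228 = 27.016px
Step 5: 22.0 × 1.228⁵ = 61.435px
Difference: 61.435 − 27.016 = 34.419px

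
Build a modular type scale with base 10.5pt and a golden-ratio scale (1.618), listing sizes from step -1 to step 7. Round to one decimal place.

Step -1: 10.5 ÷ 1.618 = 6.5
Step 0: 10.5pt
Step 1: 10.5 × 1.618 = 17.0
Step 2: 10.5 × 1.618² = 27.5
Step 3: 10.5 × 1.618³ = 44.5
Step 4: 10.5 × 1.618⁴ = 72.0
Step 5: 10.5 × 1.618⁵ = 116.4
Step 6: 10.5 × 1.618⁶ = 188.4
Step 7: 10.5 × 1.618⁷ = 304.8

6.5pt, 10.5pt, 17.0pt, 27.5pt, 44.5pt, 72.0pt, 116.4pt, 188.4pt, 304.8pt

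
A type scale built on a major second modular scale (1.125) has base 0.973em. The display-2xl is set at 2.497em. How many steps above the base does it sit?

1.125ⁿ = 2.497 / 0.973 = 2.5663
n = ln(2.5663) / ln(1.125) = 0.9425 / 0.1178 ≈ 8.00

8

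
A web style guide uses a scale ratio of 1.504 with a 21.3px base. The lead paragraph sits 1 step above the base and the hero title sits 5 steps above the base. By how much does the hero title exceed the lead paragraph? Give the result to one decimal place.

131.9px

Step 1: 21.3 × 1.504 = 32.035px
Step 5: 21.3 × 1.504⁵ = 163.915px
Difference: 163.915 − 32.035 = 131.880px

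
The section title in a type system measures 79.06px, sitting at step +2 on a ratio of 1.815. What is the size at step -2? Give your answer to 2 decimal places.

79.06 ÷ 1.815⁴ = 79.06 ÷ 10.85192 ≈ 7.285

7.29px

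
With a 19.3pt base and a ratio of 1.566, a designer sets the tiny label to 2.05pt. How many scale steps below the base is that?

5

1.566ⁿ = 19.3 / 2.05 = 9.4146
n = ln(9.4146) / ln(1.566) = 2.2423 / 0.4485 ≈ 5.00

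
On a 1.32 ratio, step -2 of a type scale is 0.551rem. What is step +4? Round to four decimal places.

2.9147rem

Moving from step -2 to step +4 is 6 steps up, so multiply by r⁶.
0.551 × 1.32⁶ = 0.551 × 5.28985 ≈ 2.9147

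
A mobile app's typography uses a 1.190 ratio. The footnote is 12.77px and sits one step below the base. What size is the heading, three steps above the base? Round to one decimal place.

25.6px

The gap is 3 − (-1) = 4 steps, so the factor is 1.190^4.
12.77 × 1.190⁴ = 12.77 × 2.00534 ≈ 25.608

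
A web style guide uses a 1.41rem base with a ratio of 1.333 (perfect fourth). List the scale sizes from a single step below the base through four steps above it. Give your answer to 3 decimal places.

1.058rem, 1.410rem, 1.880rem, 2.505rem, 3.340rem, 4.452rem

Step -1: 1.41 ÷ 1.333 = 1.058
Step 0: 1.41rem
Step 1: 1.41 × 1.333 = 1.880
Step 2: 1.41 × 1.333² = 2.505
Step 3: 1.41 × 1.333³ = 3.340
Step 4: 1.41 × 1.333⁴ = 4.452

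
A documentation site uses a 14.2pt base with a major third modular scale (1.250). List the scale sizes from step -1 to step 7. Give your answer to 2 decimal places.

Step -1: 14.2 ÷ 1.250 = 11.36
Step 0: 14.2pt
Step 1: 14.2 × 1.250 = 17.75
Step 2: 14.2 × 1.250² = 22.19
Step 3: 14.2 × 1.250³ = 27.73
Step 4: 14.2 × 1.250⁴ = 34.67
Step 5: 14.2 × 1.250⁵ = 43.33
Step 6: 14.2 × 1.250⁶ = 54.17
Step 7: 14.2 × 1.250⁷ = 67.71

11.36pt, 14.20pt, 17.75pt, 22.19pt, 27.73pt, 34.67pt, 43.33pt, 54.17pt, 67.71pt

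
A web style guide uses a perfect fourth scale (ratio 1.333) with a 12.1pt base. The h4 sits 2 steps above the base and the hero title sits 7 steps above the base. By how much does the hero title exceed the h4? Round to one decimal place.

69.0pt

Step 2: 12.1 × 1.333² = 21.500pt
Step 7: 12.1 × 1.333⁷ = 90.489pt
Difference: 90.489 − 21.500 = 68.989pt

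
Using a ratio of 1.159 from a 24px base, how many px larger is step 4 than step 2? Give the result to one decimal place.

11.1px

Step 2: 24.0 × 1.159² = 32.239px
Step 4: 24.0 × 1.159⁴ = 43.306px
Difference: 43.306 − 32.239 = 11.067px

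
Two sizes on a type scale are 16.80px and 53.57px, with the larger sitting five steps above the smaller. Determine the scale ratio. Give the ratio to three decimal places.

The ratio satisfies 16.80 × r⁵ = 53.57, so r = (53.57 / 16.80)^(1/5).
r = 3.1887^(1/5) ≈ 1.2610

1.261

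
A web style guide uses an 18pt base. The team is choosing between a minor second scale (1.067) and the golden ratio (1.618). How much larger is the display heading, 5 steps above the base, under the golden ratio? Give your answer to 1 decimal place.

174.7pt

Minor second: 18.0 × 1.067⁵ = 24.894pt
Golden ratio: 18.0 × 1.618⁵ = 199.602pt
Difference: 199.602 − 24.894 = 174.708pt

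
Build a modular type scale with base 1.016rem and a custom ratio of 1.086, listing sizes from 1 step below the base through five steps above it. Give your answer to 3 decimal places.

Step -1: 1.016 ÷ 1.086 = 0.936
Step 0: 1.016rem
Step 1: 1.016 × 1.086 = 1.103
Step 2: 1.016 × 1.086² = 1.198
Step 3: 1.016 × 1.086³ = 1.301
Step 4: 1.016 × 1.086⁴ = 1.413
Step 5: 1.016 × 1.086⁵ = 1.535

0.936rem, 1.016rem, 1.103rem, 1.198rem, 1.301rem, 1.413rem, 1.535rem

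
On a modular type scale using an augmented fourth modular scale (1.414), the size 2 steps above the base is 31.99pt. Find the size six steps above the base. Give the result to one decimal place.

127.9pt

Moving from step +2 to step +6 is 4 steps up, so multiply by r⁴.
31.99 × 1.414⁴ = 31.99 × 3.99758 ≈ 127.883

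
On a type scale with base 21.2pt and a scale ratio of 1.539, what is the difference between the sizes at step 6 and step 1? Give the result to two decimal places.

Step 1: 21.2 × 1.539 = 32.6268pt
Step 6: 21.2 × 1.539⁶ = 281.6875pt
Difference: 281.6875 − 32.6268 = 249.0607pt

249.06pt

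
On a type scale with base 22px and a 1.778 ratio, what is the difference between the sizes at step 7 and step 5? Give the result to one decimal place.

844.9px

Step 5: 22.0 × 1.778⁵ = 390.914px
Step 7: 22.0 × 1.778⁷ = 1235.791px
Difference: 1235.791 − 390.914 = 844.877px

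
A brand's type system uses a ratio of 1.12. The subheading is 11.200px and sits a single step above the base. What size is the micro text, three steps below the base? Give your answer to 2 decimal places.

Moving from step +1 to step -3 is 4 steps down, so divide by r⁴.
11.200 ÷ 1.12⁴ = 11.200 ÷ 1.57352 ≈ 7.118

7.12px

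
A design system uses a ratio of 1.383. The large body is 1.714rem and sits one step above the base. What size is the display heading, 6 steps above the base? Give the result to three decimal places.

1.714 × 1.383⁵ = 1.714 × 5.05954 ≈ 8.672

8.672rem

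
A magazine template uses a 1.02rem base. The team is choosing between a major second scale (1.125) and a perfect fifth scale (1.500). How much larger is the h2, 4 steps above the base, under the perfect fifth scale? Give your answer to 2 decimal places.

3.53rem

Major second: 1.02 × 1.125⁴ = 1.6338rem
Perfect fifth: 1.02 × 1.500⁴ = 5.1638rem
Difference: 5.1638 − 1.6338 = 3.5300rem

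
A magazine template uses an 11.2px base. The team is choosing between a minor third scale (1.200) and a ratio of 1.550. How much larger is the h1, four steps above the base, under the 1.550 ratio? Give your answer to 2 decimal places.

Minor third: 11.2 × 1.200⁴ = 23.2243px
At 1.550: 11.2 × 1.550⁴ = 64.6465px
Difference: 64.6465 − 23.2243 = 41.4222px

41.42px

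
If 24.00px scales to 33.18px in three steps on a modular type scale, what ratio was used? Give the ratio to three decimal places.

1.114

r³ = 33.18 / 24.00, so r = (33.18/24.00)^(1/3).
r = 1.3825^(1/3) ≈ 1.1140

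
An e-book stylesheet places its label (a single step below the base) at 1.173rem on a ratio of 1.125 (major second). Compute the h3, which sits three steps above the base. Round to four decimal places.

1.173 × 1.125⁴ = 1.173 × 1.60181 ≈ 1.8789

1.8789rem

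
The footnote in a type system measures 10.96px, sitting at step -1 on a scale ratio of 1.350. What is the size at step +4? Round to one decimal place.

49.1px

10.96 × 1.350⁵ = 10.96 × 4.48403 ≈ 49.145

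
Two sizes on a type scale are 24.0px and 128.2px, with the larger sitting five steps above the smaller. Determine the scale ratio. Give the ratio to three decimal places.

The ratio satisfies 24.0 × r⁵ = 128.2, so r = (128.2 / 24.0)^(1/5).
r = 5.3417^(1/5) ≈ 1.3981

1.398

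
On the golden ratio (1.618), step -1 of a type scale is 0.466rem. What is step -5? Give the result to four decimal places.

The gap is -5 − (-1) = -4 steps, so the factor is 1.618^-4.
0.466 ÷ 1.618⁴ = 0.466 ÷ 6.85353 ≈ 0.0680

0.0680rem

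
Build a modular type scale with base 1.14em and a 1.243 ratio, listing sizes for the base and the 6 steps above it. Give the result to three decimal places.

Step 0: 1.14em
Step 1: 1.14 × 1.243 = 1.417
Step 2: 1.14 × 1.243² = 1.761
Step 3: 1.14 × 1.243³ = 2.189
Step 4: 1.14 × 1.243⁴ = 2.721
Step 5: 1.14 × 1.243⁵ = 3.383
Step 6: 1.14 × 1.243⁶ = 4.205

1.140em, 1.417em, 1.761em, 2.189em, 2.721em, 3.383em, 4.205em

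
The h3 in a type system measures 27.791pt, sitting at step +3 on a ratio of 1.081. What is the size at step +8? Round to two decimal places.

41.02pt

Moving from step +3 to step +8 is 5 steps up, so multiply by r⁵.
27.791 × 1.081⁵ = 27.791 × 1.47614 ≈ 41.023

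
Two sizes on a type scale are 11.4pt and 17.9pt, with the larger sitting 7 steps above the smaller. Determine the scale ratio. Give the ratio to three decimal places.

1.067

The ratio satisfies 11.4 × r⁷ = 17.9, so r = (17.9 / 11.4)^(1/7).
r = 1.5702^(1/7) ≈ 1.0666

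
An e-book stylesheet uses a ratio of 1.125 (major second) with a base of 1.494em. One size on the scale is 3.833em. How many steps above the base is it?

1.125ⁿ = 3.833 / 1.494 = 2.5656
n = ln(2.5656) / ln(1.125) = 0.9422 / 0.1178 ≈ 8.00

8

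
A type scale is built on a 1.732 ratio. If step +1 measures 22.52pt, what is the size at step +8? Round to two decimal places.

1052.94pt

The gap is 8 − (1) = 7 steps, so the factor is 1.732^7.
22.52 × 1.732⁷ = 22.52 × 46.75577 ≈ 1052.940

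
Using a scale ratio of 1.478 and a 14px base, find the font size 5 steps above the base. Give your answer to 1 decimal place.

98.7px

14.0 × 1.478⁵ = 14.0 × 7.05297 ≈ 98.74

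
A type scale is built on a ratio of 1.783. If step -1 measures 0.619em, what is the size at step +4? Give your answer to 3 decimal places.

Moving from step -1 to step +4 is 5 steps up, so multiply by r⁵.
0.619 × 1.783⁵ = 0.619 × 18.02008 ≈ 11.154

11.154em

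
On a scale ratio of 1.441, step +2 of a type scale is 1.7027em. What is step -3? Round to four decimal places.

1.7027 ÷ 1.441⁵ = 1.7027 ÷ 6.21327 ≈ 0.2740

0.2740em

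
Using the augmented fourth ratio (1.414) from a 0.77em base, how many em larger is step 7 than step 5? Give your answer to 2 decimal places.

4.35em

Step 5: 0.77 × 1.414⁵ = 4.3525em
Step 7: 0.77 × 1.414⁷ = 8.7024em
Difference: 8.7024 − 4.3525 = 4.3499em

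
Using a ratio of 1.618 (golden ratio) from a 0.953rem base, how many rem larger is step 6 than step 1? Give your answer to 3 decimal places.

15.557rem

Step 1: 0.953 × 1.618 = 1.54195rem
Step 6: 0.953 × 1.618⁶ = 17.09874rem
Difference: 17.09874 − 1.54195 = 15.55679rem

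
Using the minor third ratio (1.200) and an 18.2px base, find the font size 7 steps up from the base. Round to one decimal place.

18.2 × 1.200⁷ = 18.2 × 3.58318 ≈ 65.21

65.2px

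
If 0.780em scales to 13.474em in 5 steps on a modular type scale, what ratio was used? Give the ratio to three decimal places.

1.768

The ratio satisfies 0.780 × r⁵ = 13.474, so r = (13.474 / 0.780)^(1/5).
r = 17.2744^(1/5) ≈ 1.7680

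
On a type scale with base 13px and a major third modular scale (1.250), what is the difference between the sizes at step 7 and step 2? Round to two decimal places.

Step 2: 13.0 × 1.250² = 20.3125px
Step 7: 13.0 × 1.250⁷ = 61.9888px
Difference: 61.9888 − 20.3125 = 41.6763px

41.68px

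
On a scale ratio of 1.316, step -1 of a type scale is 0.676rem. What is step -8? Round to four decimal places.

0.676 ÷ 1.316⁷ = 0.676 ÷ 6.83583 ≈ 0.0989

0.0989rem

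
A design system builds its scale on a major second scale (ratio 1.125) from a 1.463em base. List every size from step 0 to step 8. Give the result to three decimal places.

Step 0: 1.463em
Step 1: 1.463 × 1.125 = 1.646
Step 2: 1.463 × 1.125² = 1.852
Step 3: 1.463 × 1.125³ = 2.083
Step 4: 1.463 × 1.125⁴ = 2.343
Step 5: 1.463 × 1.125⁵ = 2.636
Step 6: 1.463 × 1.125⁶ = 2.966
Step 7: 1.463 × 1.125⁷ = 3.337
Step 8: 1.463 × 1.125⁸ = 3.754

1.463em, 1.646em, 1.852em, 2.083em, 2.343em, 2.636em, 2.966em, 3.337em, 3.754em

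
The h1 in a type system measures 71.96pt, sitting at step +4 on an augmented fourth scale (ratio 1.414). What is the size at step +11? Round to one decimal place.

71.96 × 1.414⁷ = 71.96 × 11.30175 ≈ 813.274

813.3pt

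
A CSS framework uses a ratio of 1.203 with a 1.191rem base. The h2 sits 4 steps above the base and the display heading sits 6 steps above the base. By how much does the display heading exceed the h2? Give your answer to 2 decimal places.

Step 4: 1.191 × 1.203⁴ = 2.4944rem
Step 6: 1.191 × 1.203⁶ = 3.6100rem
Difference: 3.6100 − 2.4944 = 1.1156rem

1.12rem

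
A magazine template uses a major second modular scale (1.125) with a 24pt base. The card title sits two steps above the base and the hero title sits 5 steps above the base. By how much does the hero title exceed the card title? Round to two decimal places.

12.87pt

Step 2: 24.0 × 1.125² = 30.3750pt
Step 5: 24.0 × 1.125⁵ = 43.2488pt
Difference: 43.2488 − 30.3750 = 12.8738pt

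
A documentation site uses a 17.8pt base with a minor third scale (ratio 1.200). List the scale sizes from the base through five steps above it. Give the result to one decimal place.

Step 0: 17.8pt
Step 1: 17.8 × 1.200 = 21.4
Step 2: 17.8 × 1.200² = 25.6
Step 3: 17.8 × 1.200³ = 30.8
Step 4: 17.8 × 1.200⁴ = 36.9
Step 5: 17.8 × 1.200⁵ = 44.3

17.8pt, 21.4pt, 25.6pt, 30.8pt, 36.9pt, 44.3pt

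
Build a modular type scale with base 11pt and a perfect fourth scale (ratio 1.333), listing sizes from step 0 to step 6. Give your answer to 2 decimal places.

11.00pt, 14.66pt, 19.55pt, 26.05pt, 34.73pt, 46.30pt, 61.71pt

Step 0: 11pt
Step 1: 11.0 × 1.333 = 14.66
Step 2: 11.0 × 1.333² = 19.55
Step 3: 11.0 × 1.333³ = 26.05
Step 4: 11.0 × 1.333⁴ = 34.73
Step 5: 11.0 × 1.333⁵ = 46.30
Step 6: 11.0 × 1.333⁶ = 61.71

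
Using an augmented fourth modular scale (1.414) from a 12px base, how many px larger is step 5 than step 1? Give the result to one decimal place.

Step 1: 12.0 × 1.414 = 16.968px
Step 5: 12.0 × 1.414⁵ = 67.831px
Difference: 67.831 − 16.968 = 50.863px

50.9px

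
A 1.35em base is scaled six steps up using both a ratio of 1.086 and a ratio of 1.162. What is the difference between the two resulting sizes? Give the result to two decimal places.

At 1.086: 1.35 × 1.086⁶ = 2.2147em
At 1.162: 1.35 × 1.162⁶ = 3.3233em
Difference: 3.3233 − 2.2147 = 1.1086em

1.11em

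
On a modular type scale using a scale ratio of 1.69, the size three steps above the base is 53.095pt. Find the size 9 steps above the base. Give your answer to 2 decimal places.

Moving from step +3 to step +9 is 6 steps up, so multiply by r⁶.
53.095 × 1.69⁶ = 53.095 × 23.29809 ≈ 1237.012

1237.01pt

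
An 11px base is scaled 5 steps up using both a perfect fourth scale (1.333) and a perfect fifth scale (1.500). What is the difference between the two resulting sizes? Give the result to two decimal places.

Perfect fourth: 11.0 × 1.333⁵ = 46.2960px
Perfect fifth: 11.0 × 1.500⁵ = 83.5312px
Difference: 83.5312 − 46.2960 = 37.2352px

37.24px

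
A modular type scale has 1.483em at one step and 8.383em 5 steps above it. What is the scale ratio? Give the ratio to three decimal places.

1.414

The ratio satisfies 1.483 × r⁵ = 8.383, so r = (8.383 / 1.483)^(1/5).
r = 5.6527^(1/5) ≈ 1.4140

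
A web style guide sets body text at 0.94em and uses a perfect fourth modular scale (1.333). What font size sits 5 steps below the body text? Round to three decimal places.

0.223em

Every step multiplies by the scale ratio.
0.94 ÷ 1.333⁵ = 0.94 ÷ 4.20873 ≈ 0.223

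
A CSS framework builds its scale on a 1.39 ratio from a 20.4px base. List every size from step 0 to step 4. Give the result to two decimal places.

20.40px, 28.36px, 39.41px, 54.79px, 76.15px

Step 0: 20.4px
Step 1: 20.4 × 1.39 = 28.36
Step 2: 20.4 × 1.39² = 39.41
Step 3: 20.4 × 1.39³ = 54.79
Step 4: 20.4 × 1.39⁴ = 76.15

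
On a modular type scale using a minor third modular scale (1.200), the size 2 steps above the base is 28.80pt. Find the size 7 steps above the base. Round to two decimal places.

71.66pt

28.80 × 1.200⁵ = 28.80 × 2.48832 ≈ 71.664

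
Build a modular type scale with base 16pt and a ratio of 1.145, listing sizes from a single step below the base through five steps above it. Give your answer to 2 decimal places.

13.97pt, 16.00pt, 18.32pt, 20.98pt, 24.02pt, 27.50pt, 31.49pt

Step -1: 16.0 ÷ 1.145 = 13.97
Step 0: 16pt
Step 1: 16.0 × 1.145 = 18.32
Step 2: 16.0 × 1.145² = 20.98
Step 3: 16.0 × 1.145³ = 24.02
Step 4: 16.0 × 1.145⁴ = 27.50
Step 5: 16.0 × 1.145⁵ = 31.49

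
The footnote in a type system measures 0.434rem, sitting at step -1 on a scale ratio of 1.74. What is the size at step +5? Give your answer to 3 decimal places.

Moving from step -1 to step +5 is 6 steps up, so multiply by r⁶.
0.434 × 1.74⁶ = 0.434 × 27.75208 ≈ 12.044

12.044rem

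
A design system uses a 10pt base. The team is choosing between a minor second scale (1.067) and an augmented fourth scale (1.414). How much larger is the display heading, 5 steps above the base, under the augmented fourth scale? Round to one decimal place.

42.7pt

Minor second: 10.0 × 1.067⁵ = 13.830pt
Augmented fourth: 10.0 × 1.414⁵ = 56.526pt
Difference: 56.526 − 13.830 = 42.696pt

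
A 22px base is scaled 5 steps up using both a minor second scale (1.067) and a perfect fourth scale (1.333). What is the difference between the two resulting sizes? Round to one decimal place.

Minor second: 22.0 × 1.067⁵ = 30.426px
Perfect fourth: 22.0 × 1.333⁵ = 92.592px
Difference: 92.592 − 30.426 = 62.166px

62.2px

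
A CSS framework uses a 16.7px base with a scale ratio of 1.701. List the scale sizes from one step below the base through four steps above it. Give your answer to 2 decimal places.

Step -1: 16.7 ÷ 1.701 = 9.82
Step 0: 16.7px
Step 1: 16.7 × 1.701 = 28.41
Step 2: 16.7 × 1.701² = 48.32
Step 3: 16.7 × 1.701³ = 82.19
Step 4: 16.7 × 1.701⁴ = 139.81

9.82px, 16.70px, 28.41px, 48.32px, 82.19px, 139.81px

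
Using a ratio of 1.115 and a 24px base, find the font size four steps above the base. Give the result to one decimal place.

37.1px

24.0 × 1.115⁴ = 24.0 × 1.54561 ≈ 37.09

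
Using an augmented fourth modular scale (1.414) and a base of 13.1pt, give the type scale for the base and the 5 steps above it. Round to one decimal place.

Step 0: 13.1pt
Step 1: 13.1 × 1.414 = 18.5
Step 2: 13.1 × 1.414² = 26.2
Step 3: 13.1 × 1.414³ = 37.0
Step 4: 13.1 × 1.414⁴ = 52.4
Step 5: 13.1 × 1.414⁵ = 74.0

13.1pt, 18.5pt, 26.2pt, 37.0pt, 52.4pt, 74.0pt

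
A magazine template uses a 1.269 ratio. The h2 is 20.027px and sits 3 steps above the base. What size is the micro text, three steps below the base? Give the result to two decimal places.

20.027 ÷ 1.269⁶ = 20.027 ÷ 4.17609 ≈ 4.796

4.80px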